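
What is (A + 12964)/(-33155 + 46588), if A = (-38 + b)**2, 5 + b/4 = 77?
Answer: 75464/13433 ≈ 5.6178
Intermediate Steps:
b = 288 (b = -20 + 4*77 = -20 + 308 = 288)
A = 62500 (A = (-38 + 288)**2 = 250**2 = 62500)
(A + 12964)/(-33155 + 46588) = (62500 + 12964)/(-33155 + 46588) = 75464/13433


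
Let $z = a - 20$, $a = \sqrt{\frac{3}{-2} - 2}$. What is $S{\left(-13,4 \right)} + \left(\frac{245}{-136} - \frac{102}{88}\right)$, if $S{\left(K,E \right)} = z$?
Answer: $- \frac{34349}{1496} + \frac{i \sqrt{14}}{2} \approx -22.961 + 1.8708 i$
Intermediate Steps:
$a = \frac{i \sqrt{14}}{2}$ ($a = \sqrt{3 \left(- \frac{1}{2}\right) - 2} = \sqrt{- \frac{3}{2} - 2} = \sqrt{- \frac{7}{2}} = \frac{i \sqrt{14}}{2} \approx 1.8708 i$)
$z = -20 + \frac{i \sqrt{14}}{2}$ ($z = \frac{i \sqrt{14}}{2} - 20 = -20 + \frac{i \sqrt{14}}{2} \approx -20.0 + 1.8708 i$)
$S{\left(K,E \right)} = -20 + \frac{i \sqrt{14}}{2}$
$S{\left(-13,4 \right)} + \left(\frac{245}{-136} - \frac{102}{88}\right) = \left(-20 + \frac{i \sqrt{14}}{2}\right) + \left(\frac{245}{-136} - \frac{102}{88}\right) = \left(-20 + \frac{i \sqrt{14}}{2}\right) + \left(245 \left(- \frac{1}{136}\right) - \frac{51}{44}\right) = \left(-20 + \frac{i \sqrt{14}}{2}\right) - \frac{4429}{1496} = - \frac{34349}{1496} + \frac{i \sqrt{14}}{2}$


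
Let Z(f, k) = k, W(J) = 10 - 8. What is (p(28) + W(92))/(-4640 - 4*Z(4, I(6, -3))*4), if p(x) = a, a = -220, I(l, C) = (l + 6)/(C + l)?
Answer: 109/2352 ≈ 0.046344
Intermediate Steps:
W(J) = 2
I(l, C) = (6 + l)/(C + l)
p(x) = -220
(p(28) + W(92))/(-4640 - 4*Z(4, I(6, -3))*4) = (-220 + 2)/(-4640 - 4*(6 + 6)/(-3 + 6)*4) = -218/(-4640 - 4*12/3*4) = -218/(-4640 - 4*4*4) = -218/(-4640 - 16*4) = -218/(-4640 - 64) = -218/(-4704) = -218*(-1/4704) = 109/2352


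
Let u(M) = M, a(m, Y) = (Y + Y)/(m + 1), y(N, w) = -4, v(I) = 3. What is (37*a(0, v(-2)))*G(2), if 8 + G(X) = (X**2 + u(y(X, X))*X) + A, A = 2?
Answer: -2220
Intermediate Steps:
a(m, Y) = 2*Y/(1 + m) (a(m, Y) = (2*Y)/(1 + m) = 2*Y/(1 + m))
G(X) = -6 + X**2 - 4*X (G(X) = -8 + ((X**2 - 4*X) + 2) = -8 + (2 + X**2 - 4*X) = -6 + X**2 - 4*X)
(37*a(0, v(-2)))*G(2) = (37*(2*3/(1 + 0)))*(-6 + 2**2 - 4*2) = (37*(2*3/1))*(-6 + 4 - 8) = (37*(2*3*1))*(-10) = (37*6)*(-10) = 222*(-10) = -2220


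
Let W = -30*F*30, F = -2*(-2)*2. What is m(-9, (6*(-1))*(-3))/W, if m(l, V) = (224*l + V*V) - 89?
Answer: 1781/7200 ≈ 0.24736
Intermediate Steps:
F = 8 (F = 4*2 = 8)
m(l, V) = -89 + V² + 224*l (m(l, V) = (224*l + V²) - 89 = (V² + 224*l) - 89 = -89 + V² + 224*l)
W = -7200 (W = -30*8*30 = -240*30 = -7200)
m(-9, (6*(-1))*(-3))/W = (-89 + ((6*(-1))*(-3))² + 224*(-9))/(-7200) = (-89 + (-6*(-3))² - 2016)*(-1/7200) = (-89 + 18² - 2016)*(-1/7200) = (-89 + 324 - 2016)*(-1/7200) = -1781*(-1/7200) = 1781/7200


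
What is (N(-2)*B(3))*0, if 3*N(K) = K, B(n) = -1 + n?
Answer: 0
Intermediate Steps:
N(K) = K/3
(N(-2)*B(3))*0 = (((1/3)*(-2))*(-1 + 3))*0 = -2/3*2*0 = -4/3*0 = 0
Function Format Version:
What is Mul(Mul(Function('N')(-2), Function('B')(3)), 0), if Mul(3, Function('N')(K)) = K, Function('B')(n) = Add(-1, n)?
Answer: 0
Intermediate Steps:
Function('N')(K) = Mul(Rational(1, 3), K)
Mul(Mul(Function('N')(-2), Function('B')(3)), 0) = Mul(Mul(Mul(Rational(1, 3), -2), Add(-1, 3)), 0) = Mul(Mul(Rational(-2, 3), 2), 0) = Mul(Rational(-4, 3), 0) = 0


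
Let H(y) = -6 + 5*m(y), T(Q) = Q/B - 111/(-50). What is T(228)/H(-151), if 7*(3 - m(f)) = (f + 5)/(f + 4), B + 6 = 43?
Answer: 15956703/15782350 ≈ 1.0110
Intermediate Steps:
B = 37 (B = -6 + 43 = 37)
m(f) = 3 - (5 + f)/(7*(4 + f)) (m(f) = 3 - (f + 5)/(7*(f + 4)) = 3 - (5 + f)/(7*(4 + f)))
T(Q) = 111/50 + Q/37 (T(Q) = Q/37 - 111/(-50) = Q*(1/37) - 111*(-1/50) = Q/37 + 111/50 = 111/50 + Q/37)
H(y) = -6 + 5*(79 + 20*y)/(7*(4 + y)) (H(y) = -6 + 5*((79 + 20*y)/(7*(4 + y))) = -6 + 5*(79 + 20*y)/(7*(4 + y)))
T(228)/H(-151) = (111/50 + (1/37)*228)/(((227 + 58*(-151))/(7*(4 - 151)))) = (111/50 + 228/37)/(((⅐)*(227 - 8758)/(-147))) = 15507/(1850*(((⅐)*(-1/147)*(-8531)))) = 15507/(1850*(8531/1029)) = (15507/1850)*(1029/8531) = 15956703/15782350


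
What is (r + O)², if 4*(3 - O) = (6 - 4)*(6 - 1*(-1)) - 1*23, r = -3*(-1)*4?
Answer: 4761/16 ≈ 297.56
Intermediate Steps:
r = 12 (r = 3*4 = 12)
O = 21/4 (O = 3 - ((6 - 4)*(6 - 1*(-1)) - 1*23)/4 = 3 - (2*(6 + 1) - 23)/4 = 3 - (2*7 - 23)/4 = 3 - (14 - 23)/4 = 3 - ¼*(-9) = 3 + 9/4 = 21/4 ≈ 5.2500)
(r + O)² = (12 + 21/4)² = (69/4)² = 4761/16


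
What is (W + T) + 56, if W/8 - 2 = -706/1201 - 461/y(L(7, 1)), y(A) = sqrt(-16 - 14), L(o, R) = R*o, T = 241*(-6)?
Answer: -1655822/1201 + 1844*I*sqrt(30)/15 ≈ -1378.7 + 673.33*I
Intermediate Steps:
T = -1446
y(A) = I*sqrt(30) (y(A) = sqrt(-30) = I*sqrt(30))
W = 13568/1201 + 1844*I*sqrt(30)/15 (W = 16 + 8*(-706/1201 - 461*(-I*sqrt(30)/30)) = 16 + 8*(-706*1/1201 - (-461)*I*sqrt(30)/30) = 16 + 8*(-706/1201 + 461*I*sqrt(30)/30) = 16 + (-5648/1201 + 1844*I*sqrt(30)/15) = 13568/1201 + 1844*I*sqrt(30)/15 ≈ 11.297 + 673.33*I)
(W + T) + 56 = ((13568/1201 + 1844*I*sqrt(30)/15) - 1446) + 56 = (-1723078/1201 + 1844*I*sqrt(30)/15) + 56 = -1655822/1201 + 1844*I*sqrt(30)/15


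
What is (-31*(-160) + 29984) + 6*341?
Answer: 36990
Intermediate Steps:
(-31*(-160) + 29984) + 6*341 = (4960 + 29984) + 2046 = 34944 + 2046 = 36990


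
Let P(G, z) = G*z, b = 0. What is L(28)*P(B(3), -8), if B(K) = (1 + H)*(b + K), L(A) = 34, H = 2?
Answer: -2448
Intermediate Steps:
B(K) = 3*K (B(K) = (1 + 2)*(0 + K) = 3*K)
L(28)*P(B(3), -8) = 34*((3*3)*(-8)) = 34*(9*(-8)) = 34*(-72) = -2448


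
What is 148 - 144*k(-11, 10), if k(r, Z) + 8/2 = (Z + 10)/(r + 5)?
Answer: 1204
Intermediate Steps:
k(r, Z) = -4 + (10 + Z)/(5 + r) (k(r, Z) = -4 + (Z + 10)/(r + 5) = -4 + (10 + Z)/(5 + r))
148 - 144*k(-11, 10) = 148 - 144*(-10 + 10 - 4*(-11))/(5 - 11) = 148 - 144*(-10 + 10 + 44)/(-6) = 148 - (-24)*44 = 148 - 144*(-22/3) = 148 + 1056 = 1204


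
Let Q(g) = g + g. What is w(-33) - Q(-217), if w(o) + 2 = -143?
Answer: 289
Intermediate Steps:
Q(g) = 2*g
w(o) = -145 (w(o) = -2 - 143 = -145)
w(-33) - Q(-217) = -145 - 2*(-217) = -145 - 1*(-434) = -145 + 434 = 289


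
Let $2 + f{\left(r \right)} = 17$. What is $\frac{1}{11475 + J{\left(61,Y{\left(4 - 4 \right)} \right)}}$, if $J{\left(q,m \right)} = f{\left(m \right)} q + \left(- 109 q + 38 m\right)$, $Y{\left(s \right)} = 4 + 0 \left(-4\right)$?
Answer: $\frac{1}{5893} \approx 0.00016969$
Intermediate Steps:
$f{\left(r \right)} = 15$ ($f{\left(r \right)} = -2 + 17 = 15$)
$Y{\left(s \right)} = 4$ ($Y{\left(s \right)} = 4 + 0 = 4$)
$J{\left(q,m \right)} = - 94 q + 38 m$ ($J{\left(q,m \right)} = 15 q + \left(- 109 q + 38 m\right) = - 94 q + 38 m$)
$\frac{1}{11475 + J{\left(61,Y{\left(4 - 4 \right)} \right)}} = \frac{1}{11475 + \left(\left(-94\right) 61 + 38 \cdot 4\right)} = \frac{1}{11475 + \left(-5734 + 152\right)} = \frac{1}{11475 - 5582} = \frac{1}{5893}$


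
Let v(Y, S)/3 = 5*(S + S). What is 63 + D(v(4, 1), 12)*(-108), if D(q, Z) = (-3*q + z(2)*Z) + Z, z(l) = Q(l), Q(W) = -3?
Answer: 12375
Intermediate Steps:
z(l) = -3
v(Y, S) = 30*S (v(Y, S) = 3*(5*(S + S)) = 3*(5*(2*S)) = 3*(10*S) = 30*S)
D(q, Z) = -3*q - 2*Z (D(q, Z) = (-3*q - 3*Z) + Z = (-3*Z - 3*q) + Z = -3*q - 2*Z)
63 + D(v(4, 1), 12)*(-108) = 63 + (-90 - 2*12)*(-108) = 63 + (-3*30 - 24)*(-108) = 63 + (-90 - 24)*(-108) = 63 - 114*(-108) = 63 + 12312 = 12375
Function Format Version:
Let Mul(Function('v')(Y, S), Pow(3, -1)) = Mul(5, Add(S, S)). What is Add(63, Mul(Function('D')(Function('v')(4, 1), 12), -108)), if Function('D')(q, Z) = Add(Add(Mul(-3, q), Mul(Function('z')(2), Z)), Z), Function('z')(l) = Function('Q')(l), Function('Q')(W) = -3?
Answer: 12375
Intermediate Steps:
Function('z')(l) = -3
Function('v')(Y, S) = Mul(30, S) (Function('v')(Y, S) = Mul(3, Mul(5, Add(S, S))) = Mul(3, Mul(5, Mul(2, S))) = Mul(3, Mul(10, S)) = Mul(30, S))
Function('D')(q, Z) = Add(Mul(-3, q), Mul(-2, Z)) (Function('D')(q, Z) = Add(Add(Mul(-3, q), Mul(-3, Z)), Z) = Add(Add(Mul(-3, Z), Mul(-3, q)), Z) = Add(Mul(-3, q), Mul(-2, Z)))
Add(63, Mul(Function('D')(Function('v')(4, 1), 12), -108)) = Add(63, Mul(Add(Mul(-3, Mul(30, 1)), Mul(-2, 12)), -108)) = Add(63, Mul(Add(Mul(-3, 30), -24), -108)) = Add(63, Mul(Add(-90, -24), -108)) = Add(63, Mul(-114, -108)) = Add(63, 12312) = 12375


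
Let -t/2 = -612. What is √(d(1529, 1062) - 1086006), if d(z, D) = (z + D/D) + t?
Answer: 2*I*√270813 ≈ 1040.8*I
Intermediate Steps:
t = 1224 (t = -2*(-612) = 1224)
d(z, D) = 1225 + z (d(z, D) = (z + D/D) + 1224 = (z + 1) + 1224 = (1 + z) + 1224 = 1225 + z)
√(d(1529, 1062) - 1086006) = √((1225 + 1529) - 1086006) = √(2754 - 1086006) = √(-1083252) = 2*I*√270813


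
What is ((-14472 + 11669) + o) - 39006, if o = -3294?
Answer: -45103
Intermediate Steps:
((-14472 + 11669) + o) - 39006 = ((-14472 + 11669) - 3294) - 39006 = (-2803 - 3294) - 39006 = -6097 - 39006 = -45103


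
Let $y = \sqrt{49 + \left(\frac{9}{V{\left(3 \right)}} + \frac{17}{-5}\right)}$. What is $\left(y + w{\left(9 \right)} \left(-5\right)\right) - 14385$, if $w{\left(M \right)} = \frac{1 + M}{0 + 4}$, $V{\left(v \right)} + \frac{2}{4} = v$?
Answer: $- \frac{28795}{2} + \frac{\sqrt{1230}}{5} \approx -14390.0$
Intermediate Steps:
$V{\left(v \right)} = - \frac{1}{2} + v$
$y = \frac{\sqrt{1230}}{5}$ ($y = \sqrt{49 + \left(\frac{9}{- \frac{1}{2} + 3} + \frac{17}{-5}\right)} = \sqrt{49 + \left(\frac{9}{\frac{5}{2}} + 17 \left(- \frac{1}{5}\right)\right)} = \sqrt{49 + \left(9 \cdot \frac{2}{5} - \frac{17}{5}\right)} = \sqrt{49 + \left(\frac{18}{5} - \frac{17}{5}\right)} = \sqrt{49 + \frac{1}{5}} = \sqrt{\frac{246}{5}} = \frac{\sqrt{1230}}{5} \approx 7.0143$)
$w{\left(M \right)} = \frac{1}{4} + \frac{M}{4}$ ($w{\left(M \right)} = \frac{1 + M}{4} = \left(1 + M\right) \frac{1}{4} = \frac{1}{4} + \frac{M}{4}$)
$\left(y + w{\left(9 \right)} \left(-5\right)\right) - 14385 = \left(\frac{\sqrt{1230}}{5} + \left(\frac{1}{4} + \frac{1}{4} \cdot 9\right) \left(-5\right)\right) - 14385 = \left(\frac{\sqrt{1230}}{5} + \left(\frac{1}{4} + \frac{9}{4}\right) \left(-5\right)\right) - 14385 = \left(\frac{\sqrt{1230}}{5} + \frac{5}{2} \left(-5\right)\right) - 14385 = \left(\frac{\sqrt{1230}}{5} - \frac{25}{2}\right) - 14385 = \left(- \frac{25}{2} + \frac{\sqrt{1230}}{5}\right) - 14385 = - \frac{28795}{2} + \frac{\sqrt{1230}}{5}$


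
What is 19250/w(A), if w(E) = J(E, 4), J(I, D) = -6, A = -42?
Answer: -9625/3 ≈ -3208.3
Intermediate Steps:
w(E) = -6
19250/w(A) = 19250/(-6) = 19250*(-1/6) = -9625/3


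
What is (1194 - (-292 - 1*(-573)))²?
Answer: 833569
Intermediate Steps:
(1194 - (-292 - 1*(-573)))² = (1194 - (-292 + 573))² = (1194 - 1*281)² = (1194 - 281)² = 913² = 833569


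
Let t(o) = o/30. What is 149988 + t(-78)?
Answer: 749927/5 ≈ 1.4999e+5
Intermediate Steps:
t(o) = o/30 (t(o) = o*(1/30) = o/30)
149988 + t(-78) = 149988 + (1/30)*(-78) = 149988 - 13/5 = 749927/5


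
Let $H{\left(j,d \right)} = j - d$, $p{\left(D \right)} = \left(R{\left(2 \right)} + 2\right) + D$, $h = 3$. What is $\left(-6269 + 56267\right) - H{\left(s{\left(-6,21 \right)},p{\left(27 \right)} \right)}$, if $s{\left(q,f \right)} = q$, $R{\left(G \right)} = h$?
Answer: $50036$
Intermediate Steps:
$R{\left(G \right)} = 3$
$p{\left(D \right)} = 5 + D$ ($p{\left(D \right)} = \left(3 + 2\right) + D = 5 + D$)
$\left(-6269 + 56267\right) - H{\left(s{\left(-6,21 \right)},p{\left(27 \right)} \right)} = \left(-6269 + 56267\right) - \left(-6 - \left(5 + 27\right)\right) = 49998 - \left(-6 - 32\right) = 49998 - -38 = 49998 + 38 = 50036$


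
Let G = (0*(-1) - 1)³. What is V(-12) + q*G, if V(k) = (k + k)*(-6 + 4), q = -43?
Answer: 91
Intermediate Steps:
V(k) = -4*k (V(k) = (2*k)*(-2) = -4*k)
G = -1 (G = (0 - 1)³ = (-1)³ = -1)
V(-12) + q*G = -4*(-12) - 43*(-1) = 48 + 43 = 91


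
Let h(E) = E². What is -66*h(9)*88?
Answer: -470448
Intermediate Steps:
-66*h(9)*88 = -66*9²*88 = -66*81*88 = -5346*88 = -470448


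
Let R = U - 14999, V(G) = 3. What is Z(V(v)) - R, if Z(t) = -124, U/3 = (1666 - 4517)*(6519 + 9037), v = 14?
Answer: 133065343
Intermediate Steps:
U = -133050468 (U = 3*((1666 - 4517)*(6519 + 9037)) = 3*(-2851*15556) = 3*(-44350156) = -133050468)
R = -133065467 (R = -133050468 - 14999 = -133065467)
Z(V(v)) - R = -124 - 1*(-133065467) = -124 + 133065467 = 133065343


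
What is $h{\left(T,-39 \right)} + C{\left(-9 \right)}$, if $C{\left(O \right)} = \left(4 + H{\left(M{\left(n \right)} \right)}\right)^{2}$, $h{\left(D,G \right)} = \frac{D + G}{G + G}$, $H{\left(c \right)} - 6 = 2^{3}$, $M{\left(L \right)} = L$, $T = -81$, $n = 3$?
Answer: $\frac{4232}{13} \approx 325.54$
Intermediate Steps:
$H{\left(c \right)} = 14$ ($H{\left(c \right)} = 6 + 2^{3} = 6 + 8 = 14$)
$h{\left(D,G \right)} = \frac{D + G}{2 G}$
$C{\left(O \right)} = 324$ ($C{\left(O \right)} = \left(4 + 14\right)^{2} = 18^{2} = 324$)
$h{\left(T,-39 \right)} + C{\left(-9 \right)} = \frac{-81 - 39}{2 \left(-39\right)} + 324 = \frac{1}{2} \left(- \frac{1}{39}\right) \left(-120\right) + 324 = \frac{20}{13} + 324 = \frac{4232}{13}$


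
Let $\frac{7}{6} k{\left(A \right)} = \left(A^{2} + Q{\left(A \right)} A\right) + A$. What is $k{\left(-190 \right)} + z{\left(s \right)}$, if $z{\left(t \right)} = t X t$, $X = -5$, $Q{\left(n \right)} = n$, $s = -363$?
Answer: $- \frac{4179855}{7} \approx -5.9712 \cdot 10^{5}$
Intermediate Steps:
$z{\left(t \right)} = - 5 t^{2}$ ($z{\left(t \right)} = t \left(-5\right) t = - 5 t t = - 5 t^{2}$)
$k{\left(A \right)} = \frac{6 A}{7} + \frac{12 A^{2}}{7}$ ($k{\left(A \right)} = \frac{6 \left(\left(A^{2} + A A\right) + A\right)}{7} = \frac{6 \left(\left(A^{2} + A^{2}\right) + A\right)}{7} = \frac{6 \left(2 A^{2} + A\right)}{7} = \frac{6 \left(A + 2 A^{2}\right)}{7} = \frac{6 A}{7} + \frac{12 A^{2}}{7}$)
$k{\left(-190 \right)} + z{\left(s \right)} = \frac{6}{7} \left(-190\right) \left(1 + 2 \left(-190\right)\right) - 5 \left(-363\right)^{2} = \frac{6}{7} \left(-190\right) \left(1 - 380\right) - 658845 = \frac{6}{7} \left(-190\right) \left(-379\right) - 658845 = \frac{432060}{7} - 658845 = - \frac{4179855}{7}$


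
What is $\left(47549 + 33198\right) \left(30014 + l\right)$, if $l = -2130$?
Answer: $2251549348$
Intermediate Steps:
$\left(47549 + 33198\right) \left(30014 + l\right) = \left(47549 + 33198\right) \left(30014 - 2130\right) = 80747 \cdot 27884 = 2251549348$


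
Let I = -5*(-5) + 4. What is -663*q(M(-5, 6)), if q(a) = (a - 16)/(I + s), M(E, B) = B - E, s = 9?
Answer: 3315/38 ≈ 87.237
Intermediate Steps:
I = 29 (I = 25 + 4 = 29)
q(a) = -8/19 + a/38 (q(a) = (a - 16)/(29 + 9) = (-16 + a)/38 = (-16 + a)*(1/38) = -8/19 + a/38)
-663*q(M(-5, 6)) = -663*(-8/19 + (6 - 1*(-5))/38) = -663*(-8/19 + (6 + 5)/38) = -663*(-8/19 + (1/38)*11) = -663*(-8/19 + 11/38) = -663*(-5/38) = 3315/38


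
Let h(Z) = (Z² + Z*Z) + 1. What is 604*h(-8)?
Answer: 77916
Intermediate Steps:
h(Z) = 1 + 2*Z² (h(Z) = (Z² + Z²) + 1 = 2*Z² + 1 = 1 + 2*Z²)
604*h(-8) = 604*(1 + 2*(-8)²) = 604*(1 + 2*64) = 604*(1 + 128) = 604*129 = 77916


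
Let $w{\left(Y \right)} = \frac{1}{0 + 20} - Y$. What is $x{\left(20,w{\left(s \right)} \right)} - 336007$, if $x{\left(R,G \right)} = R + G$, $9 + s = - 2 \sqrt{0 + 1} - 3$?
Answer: $- \frac{6719459}{20} \approx -3.3597 \cdot 10^{5}$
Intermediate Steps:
$s = -14$ ($s = -9 - \left(3 + 2 \sqrt{0 + 1}\right) = -9 - \left(3 + 2 \sqrt{1}\right) = -9 - 5 = -14$)
$w{\left(Y \right)} = \frac{1}{20} - Y$
$x{\left(R,G \right)} = G + R$
$x{\left(20,w{\left(s \right)} \right)} - 336007 = \left(\left(\frac{1}{20} - -14\right) + 20\right) - 336007 = \left(\left(\frac{1}{20} + 14\right) + 20\right) - 336007 = \left(\frac{281}{20} + 20\right) - 336007 = \frac{681}{20} - 336007 = - \frac{6719459}{20}$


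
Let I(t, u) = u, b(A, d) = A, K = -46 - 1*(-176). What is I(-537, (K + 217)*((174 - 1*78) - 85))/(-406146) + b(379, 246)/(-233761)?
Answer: -1046195071/94941095106 ≈ -0.011019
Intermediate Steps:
K = 130 (K = -46 + 176 = 130)
I(-537, (K + 217)*((174 - 1*78) - 85))/(-406146) + b(379, 246)/(-233761) = ((130 + 217)*((174 - 1*78) - 85))/(-406146) + 379/(-233761) = (347*((174 - 78) - 85))*(-1/406146) + 379*(-1/233761) = (347*(96 - 85))*(-1/406146) - 379/233761 = (347*11)*(-1/406146) - 379/233761 = 3817*(-1/406146) - 379/233761 = -3817/406146 - 379/233761 = -1046195071/94941095106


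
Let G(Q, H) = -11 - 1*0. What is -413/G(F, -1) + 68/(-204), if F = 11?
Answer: 1228/33 ≈ 37.212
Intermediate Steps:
G(Q, H) = -11 (G(Q, H) = -11 + 0 = -11)
-413/G(F, -1) + 68/(-204) = -413/(-11) + 68/(-204) = -413*(-1/11) + 68*(-1/204) = 413/11 - ⅓ = 1228/33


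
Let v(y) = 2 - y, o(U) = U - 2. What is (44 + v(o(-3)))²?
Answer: 2601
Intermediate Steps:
o(U) = -2 + U
(44 + v(o(-3)))² = (44 + (2 - (-2 - 3)))² = (44 + (2 - 1*(-5)))² = (44 + (2 + 5))² = (44 + 7)² = 51² = 2601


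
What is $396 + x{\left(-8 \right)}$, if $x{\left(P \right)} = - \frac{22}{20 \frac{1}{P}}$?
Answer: $\frac{2024}{5} \approx 404.8$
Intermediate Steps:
$x{\left(P \right)} = - \frac{11 P}{10}$ ($x{\left(P \right)} = - 22 \frac{P}{20} = - \frac{11 P}{10}$)
$396 + x{\left(-8 \right)} = 396 - - \frac{44}{5} = 396 + \frac{44}{5} = \frac{2024}{5}$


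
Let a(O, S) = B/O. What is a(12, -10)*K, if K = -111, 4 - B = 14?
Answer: 185/2 ≈ 92.500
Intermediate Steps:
B = -10 (B = 4 - 1*14 = 4 - 14 = -10)
a(O, S) = -10/O
a(12, -10)*K = -10/12*(-111) = -10*1/12*(-111) = -⅚*(-111) = 185/2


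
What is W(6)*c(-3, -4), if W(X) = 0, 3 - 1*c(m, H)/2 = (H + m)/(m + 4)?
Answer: 0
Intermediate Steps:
c(m, H) = 6 - 2*(H + m)/(4 + m) (c(m, H) = 6 - 2*(H + m)/(m + 4) = 6 - 2*(H + m)/(4 + m))
W(6)*c(-3, -4) = 0*(2*(12 - 1*(-4) + 2*(-3))/(4 - 3)) = 0*(2*(12 + 4 - 6)/1) = 0*(2*1*10) = 0*20 = 0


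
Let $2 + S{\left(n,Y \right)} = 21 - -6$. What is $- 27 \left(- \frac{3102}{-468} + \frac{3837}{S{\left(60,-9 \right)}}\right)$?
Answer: $- \frac{2809899}{650} \approx -4322.9$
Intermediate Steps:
$S{\left(n,Y \right)} = 25$ ($S{\left(n,Y \right)} = -2 + \left(21 - -6\right) = -2 + \left(21 + 6\right) = -2 + 27 = 25$)
$- 27 \left(- \frac{3102}{-468} + \frac{3837}{S{\left(60,-9 \right)}}\right) = - 27 \left(- \frac{3102}{-468} + \frac{3837}{25}\right) = - 27 \left(\left(-3102\right) \left(- \frac{1}{468}\right) + 3837 \cdot \frac{1}{25}\right) = - 27 \left(\frac{517}{78} + \frac{3837}{25}\right) = \left(-27\right) \frac{312211}{1950} = - \frac{2809899}{650}$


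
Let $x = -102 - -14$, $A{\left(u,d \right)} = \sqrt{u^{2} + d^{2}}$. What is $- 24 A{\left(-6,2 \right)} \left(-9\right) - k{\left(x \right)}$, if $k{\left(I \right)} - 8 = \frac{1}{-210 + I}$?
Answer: $- \frac{2383}{298} + 432 \sqrt{10} \approx 1358.1$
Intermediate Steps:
$A{\left(u,d \right)} = \sqrt{d^{2} + u^{2}}$
$x = -88$ ($x = -102 + 14 = -88$)
$k{\left(I \right)} = 8 + \frac{1}{-210 + I}$
$- 24 A{\left(-6,2 \right)} \left(-9\right) - k{\left(x \right)} = - 24 \sqrt{2^{2} + \left(-6\right)^{2}} \left(-9\right) - \frac{-1679 + 8 \left(-88\right)}{-210 - 88} = - 24 \sqrt{4 + 36} \left(-9\right) - \frac{-1679 - 704}{-298} = - 24 \sqrt{40} \left(-9\right) - \left(- \frac{1}{298}\right) \left(-2383\right) = - 24 \cdot 2 \sqrt{10} \left(-9\right) - \frac{2383}{298} = - 48 \sqrt{10} \left(-9\right) - \frac{2383}{298} = 432 \sqrt{10} - \frac{2383}{298} = - \frac{2383}{298} + 432 \sqrt{10}$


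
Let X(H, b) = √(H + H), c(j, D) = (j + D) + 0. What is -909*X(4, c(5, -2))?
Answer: -1818*√2 ≈ -2571.0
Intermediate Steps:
c(j, D) = D + j (c(j, D) = (D + j) + 0 = D + j)
X(H, b) = √2*√H (X(H, b) = √(2*H) = √2*√H)
-909*X(4, c(5, -2)) = -909*√2*√4 = -909*√2*2 = -1818*√2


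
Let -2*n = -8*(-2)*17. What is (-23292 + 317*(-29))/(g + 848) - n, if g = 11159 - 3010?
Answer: 1191107/8997 ≈ 132.39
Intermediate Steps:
n = -136 (n = -(-8*(-2))*17/2 = -8*17 = -½*272 = -136)
g = 8149
(-23292 + 317*(-29))/(g + 848) - n = (-23292 + 317*(-29))/(8149 + 848) - 1*(-136) = (-23292 - 9193)/8997 + 136 = -32485*1/8997 + 136 = -32485/8997 + 136 = 1191107/8997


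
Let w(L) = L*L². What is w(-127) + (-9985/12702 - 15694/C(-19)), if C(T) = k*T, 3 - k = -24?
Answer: -234163640375/114318 ≈ -2.0484e+6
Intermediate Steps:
k = 27 (k = 3 - 1*(-24) = 3 + 24 = 27)
C(T) = 27*T
w(L) = L³
w(-127) + (-9985/12702 - 15694/C(-19)) = (-127)³ + (-9985/12702 - 15694/(27*(-19))) = -2048383 + (-9985*1/12702 - 15694/(-513)) = -2048383 + (-9985/12702 - 15694*(-1/513)) = -2048383 + (-9985/12702 + 826/27) = -2048383 + 3407419/114318 = -234163640375/114318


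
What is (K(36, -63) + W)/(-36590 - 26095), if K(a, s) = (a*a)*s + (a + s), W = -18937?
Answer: 100612/62685 ≈ 1.6050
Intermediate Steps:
K(a, s) = a + s + s*a² (K(a, s) = a²*s + (a + s) = s*a² + (a + s) = a + s + s*a²)
(K(36, -63) + W)/(-36590 - 26095) = ((36 - 63 - 63*36²) - 18937)/(-36590 - 26095) = ((36 - 63 - 63*1296) - 18937)/(-62685) = ((36 - 63 - 81648) - 18937)*(-1/62685) = (-81675 - 18937)*(-1/62685) = -100612*(-1/62685) = 100612/62685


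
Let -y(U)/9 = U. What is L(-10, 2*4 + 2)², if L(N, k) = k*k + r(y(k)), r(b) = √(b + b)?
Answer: 9820 + 1200*I*√5 ≈ 9820.0 + 2683.3*I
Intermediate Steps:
y(U) = -9*U
r(b) = √2*√b (r(b) = √(2*b) = √2*√b)
L(N, k) = k² + 3*√2*√(-k) (L(N, k) = k*k + √2*√(-9*k) = k² + √2*(3*√(-k)) = k² + 3*√2*√(-k))
L(-10, 2*4 + 2)² = ((2*4 + 2)² + 3*√2*√(-(2*4 + 2)))² = ((8 + 2)² + 3*√2*√(-(8 + 2)))² = (10² + 3*√2*√(-1*10))² = (100 + 3*√2*√(-10))² = (100 + 3*√2*(I*√10))² = (100 + 6*I*√5)²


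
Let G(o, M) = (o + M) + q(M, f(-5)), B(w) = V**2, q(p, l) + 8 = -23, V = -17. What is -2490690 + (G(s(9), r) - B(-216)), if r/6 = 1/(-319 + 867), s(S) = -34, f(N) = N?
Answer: -682546053/274 ≈ -2.4910e+6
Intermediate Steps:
q(p, l) = -31 (q(p, l) = -8 - 23 = -31)
r = 3/274 (r = 6/(-319 + 867) = 6/548 = 6*(1/548) = 3/274 ≈ 0.010949)
B(w) = 289 (B(w) = (-17)**2 = 289)
G(o, M) = -31 + M + o (G(o, M) = (o + M) - 31 = (M + o) - 31 = -31 + M + o)
-2490690 + (G(s(9), r) - B(-216)) = -2490690 + ((-31 + 3/274 - 34) - 1*289) = -2490690 + (-17807/274 - 289) = -2490690 - 96993/274 = -682546053/274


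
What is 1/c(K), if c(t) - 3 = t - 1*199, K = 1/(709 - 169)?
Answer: -540/105839 ≈ -0.0051021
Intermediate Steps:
K = 1/540 ≈ 0.0018519
c(t) = -196 + t (c(t) = 3 + (t - 1*199) = 3 + (t - 199) = 3 + (-199 + t) = -196 + t)
1/c(K) = 1/(-196 + 1/540) = 1/(-105839/540) = -540/105839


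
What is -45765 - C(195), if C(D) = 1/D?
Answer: -8924176/195 ≈ -45765.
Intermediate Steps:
-45765 - C(195) = -45765 - 1/195 = -8924176/195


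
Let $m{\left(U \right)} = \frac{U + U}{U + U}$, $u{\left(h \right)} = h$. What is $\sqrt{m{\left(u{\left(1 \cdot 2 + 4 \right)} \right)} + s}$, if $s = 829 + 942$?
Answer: $2 \sqrt{443} \approx 42.095$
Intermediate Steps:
$s = 1771$
$m{\left(U \right)} = 1$ ($m{\left(U \right)} = \frac{2 U}{2 U} = 2 U \frac{1}{2 U} = 1$)
$\sqrt{m{\left(u{\left(1 \cdot 2 + 4 \right)} \right)} + s} = \sqrt{1 + 1771} = \sqrt{1772} = 2 \sqrt{443}$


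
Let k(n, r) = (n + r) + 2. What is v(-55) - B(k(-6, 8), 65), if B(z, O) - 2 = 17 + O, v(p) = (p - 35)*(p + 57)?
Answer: -264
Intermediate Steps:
v(p) = (-35 + p)*(57 + p)
k(n, r) = 2 + n + r
B(z, O) = 19 + O (B(z, O) = 2 + (17 + O) = 19 + O)
v(-55) - B(k(-6, 8), 65) = (-1995 + (-55)**2 + 22*(-55)) - (19 + 65) = (-1995 + 3025 - 1210) - 1*84 = -180 - 84 = -264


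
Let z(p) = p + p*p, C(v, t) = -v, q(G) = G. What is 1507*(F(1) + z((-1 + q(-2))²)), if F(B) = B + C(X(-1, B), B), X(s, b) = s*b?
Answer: 138644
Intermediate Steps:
X(s, b) = b*s
F(B) = 2*B (F(B) = B - B*(-1) = B - (-1)*B = B + B = 2*B)
z(p) = p + p²
1507*(F(1) + z((-1 + q(-2))²)) = 1507*(2*1 + (-1 - 2)²*(1 + (-1 - 2)²)) = 1507*(2 + (-3)²*(1 + (-3)²)) = 1507*(2 + 9*(1 + 9)) = 1507*(2 + 9*10) = 1507*(2 + 90) = 1507*92 = 138644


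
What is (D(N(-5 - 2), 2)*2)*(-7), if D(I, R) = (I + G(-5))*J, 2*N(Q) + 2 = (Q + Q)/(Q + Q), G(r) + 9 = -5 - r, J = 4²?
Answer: 2128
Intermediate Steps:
J = 16
G(r) = -14 - r (G(r) = -9 + (-5 - r) = -14 - r)
N(Q) = -½ (N(Q) = -1 + ((Q + Q)/(Q + Q))/2 = -1 + ((2*Q)/((2*Q)))/2 = -1 + ((2*Q)*(1/(2*Q)))/2 = -1 + (½)*1 = -1 + ½ = -½)
D(I, R) = -144 + 16*I (D(I, R) = (I + (-14 - 1*(-5)))*16 = (I + (-14 + 5))*16 = (I - 9)*16 = (-9 + I)*16 = -144 + 16*I)
(D(N(-5 - 2), 2)*2)*(-7) = ((-144 + 16*(-½))*2)*(-7) = ((-144 - 8)*2)*(-7) = -152*2*(-7) = -304*(-7) = 2128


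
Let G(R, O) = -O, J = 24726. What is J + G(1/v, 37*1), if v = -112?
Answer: 24689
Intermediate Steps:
J + G(1/v, 37*1) = 24726 - 37 = 24689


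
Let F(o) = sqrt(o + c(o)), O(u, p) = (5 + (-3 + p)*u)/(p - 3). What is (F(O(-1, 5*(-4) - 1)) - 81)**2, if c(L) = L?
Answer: (486 - I*sqrt(87))**2/36 ≈ 6558.6 - 251.84*I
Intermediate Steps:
O(u, p) = (5 + u*(-3 + p))/(-3 + p)
F(o) = sqrt(2)*sqrt(o) (F(o) = sqrt(o + o) = sqrt(2*o) = sqrt(2)*sqrt(o))
(F(O(-1, 5*(-4) - 1)) - 81)**2 = (sqrt(2)*sqrt((5 - 3*(-1) + (5*(-4) - 1)*(-1))/(-3 + (5*(-4) - 1))) - 81)**2 = (sqrt(2)*sqrt((5 + 3 + (-20 - 1)*(-1))/(-3 + (-20 - 1))) - 81)**2 = (sqrt(2)*sqrt((5 + 3 - 21*(-1))/(-3 - 21)) - 81)**2 = (sqrt(2)*sqrt((5 + 3 + 21)/(-24)) - 81)**2 = (sqrt(2)*sqrt(-1/24*29) - 81)**2 = (sqrt(2)*sqrt(-29/24) - 81)**2 = (sqrt(2)*(I*sqrt(174)/12) - 81)**2 = (I*sqrt(87)/6 - 81)**2 = (-81 + I*sqrt(87)/6)**2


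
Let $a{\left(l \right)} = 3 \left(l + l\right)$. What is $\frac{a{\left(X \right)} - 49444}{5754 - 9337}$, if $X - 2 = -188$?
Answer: $\frac{50560}{3583} \approx 14.111$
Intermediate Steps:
$X = -186$ ($X = 2 - 188 = -186$)
$a{\left(l \right)} = 6 l$ ($a{\left(l \right)} = 3 \cdot 2 l = 6 l$)
$\frac{a{\left(X \right)} - 49444}{5754 - 9337} = \frac{6 \left(-186\right) - 49444}{5754 - 9337} = \frac{-1116 - 49444}{-3583} = \left(-50560\right) \left(- \frac{1}{3583}\right) = \frac{50560}{3583}$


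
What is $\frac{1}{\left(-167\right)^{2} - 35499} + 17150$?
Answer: $\frac{130511499}{7610} \approx 17150.0$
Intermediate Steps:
$\frac{1}{\left(-167\right)^{2} - 35499} + 17150 = \frac{1}{27889 - 35499} + 17150 = \frac{1}{-7610} + 17150 = - \frac{1}{7610} + 17150 = \frac{130511499}{7610}$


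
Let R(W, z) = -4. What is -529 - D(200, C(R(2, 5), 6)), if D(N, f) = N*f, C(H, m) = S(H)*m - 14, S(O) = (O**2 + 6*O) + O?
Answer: 16671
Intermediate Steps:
S(O) = O**2 + 7*O
C(H, m) = -14 + H*m*(7 + H) (C(H, m) = (H*(7 + H))*m - 14 = H*m*(7 + H) - 14 = -14 + H*m*(7 + H))
-529 - D(200, C(R(2, 5), 6)) = -529 - 200*(-14 - 4*6*(7 - 4)) = -529 - 200*(-14 - 4*6*3) = -529 - 200*(-14 - 72) = -529 - 200*(-86) = -529 - 1*(-17200) = -529 + 17200 = 16671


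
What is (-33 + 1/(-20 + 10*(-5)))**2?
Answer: 5340721/4900 ≈ 1089.9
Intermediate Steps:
(-33 + 1/(-20 + 10*(-5)))**2 = (-33 + 1/(-20 - 50))**2 = (-33 + 1/(-70))**2 = (-33 - 1/70)**2 = (-2311/70)**2 = 5340721/4900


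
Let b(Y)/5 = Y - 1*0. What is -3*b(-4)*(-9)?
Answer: -540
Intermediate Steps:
b(Y) = 5*Y (b(Y) = 5*(Y - 1*0) = 5*(Y + 0) = 5*Y)
-3*b(-4)*(-9) = -15*(-4)*(-9) = -3*(-20)*(-9) = 60*(-9) = -540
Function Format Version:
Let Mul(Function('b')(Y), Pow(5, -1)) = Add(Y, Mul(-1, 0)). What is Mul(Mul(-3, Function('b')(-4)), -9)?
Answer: -540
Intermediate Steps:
Function('b')(Y) = Mul(5, Y) (Function('b')(Y) = Mul(5, Add(Y, Mul(-1, 0))) = Mul(5, Add(Y, 0)) = Mul(5, Y))
Mul(Mul(-3, Function('b')(-4)), -9) = Mul(Mul(-3, Mul(5, -4)), -9) = Mul(Mul(-3, -20), -9) = Mul(60, -9) = -540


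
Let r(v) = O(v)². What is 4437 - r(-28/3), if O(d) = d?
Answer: 39149/9 ≈ 4349.9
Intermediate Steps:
r(v) = v²
4437 - r(-28/3) = 4437 - (-28/3)² = 4437 - 1*784/9 = 4437 - 784/9 = 39149/9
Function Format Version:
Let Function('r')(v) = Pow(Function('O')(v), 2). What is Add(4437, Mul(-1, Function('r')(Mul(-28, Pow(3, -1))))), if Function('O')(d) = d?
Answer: Rational(39149, 9) ≈ 4349.9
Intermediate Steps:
Function('r')(v) = Pow(v, 2)
Add(4437, Mul(-1, Function('r')(Mul(-28, Pow(3, -1))))) = Add(4437, Mul(-1, Pow(Mul(-28, Pow(3, -1)), 2))) = Add(4437, Mul(-1, Pow(Mul(-28, Rational(1, 3)), 2))) = Add(4437, Mul(-1, Pow(Rational(-28, 3), 2))) = Add(4437, Mul(-1, Rational(784, 9))) = Add(4437, Rational(-784, 9)) = Rational(39149, 9)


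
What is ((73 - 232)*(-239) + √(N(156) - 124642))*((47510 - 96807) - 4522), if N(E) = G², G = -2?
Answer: -2045175819 - 53819*I*√124638 ≈ -2.0452e+9 - 1.9e+7*I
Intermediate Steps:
N(E) = 4 (N(E) = (-2)² = 4)
((73 - 232)*(-239) + √(N(156) - 124642))*((47510 - 96807) - 4522) = ((73 - 232)*(-239) + √(4 - 124642))*((47510 - 96807) - 4522) = (-159*(-239) + √(-124638))*(-49297 - 4522) = (38001 + I*√124638)*(-53819) = -2045175819 - 53819*I*√124638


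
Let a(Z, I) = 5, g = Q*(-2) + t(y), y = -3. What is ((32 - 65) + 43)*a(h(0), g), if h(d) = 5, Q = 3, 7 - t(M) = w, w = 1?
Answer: 50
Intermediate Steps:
t(M) = 6 (t(M) = 7 - 1*1 = 7 - 1 = 6)
g = 0 (g = 3*(-2) + 6 = -6 + 6 = 0)
((32 - 65) + 43)*a(h(0), g) = ((32 - 65) + 43)*5 = (-33 + 43)*5 = 10*5 = 50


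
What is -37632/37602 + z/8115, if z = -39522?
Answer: -99527218/16952235 ≈ -5.8710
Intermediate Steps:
-37632/37602 + z/8115 = -37632/37602 - 39522/8115 = -37632*1/37602 - 39522*1/8115 = -6272/6267 - 13174/2705 = -99527218/16952235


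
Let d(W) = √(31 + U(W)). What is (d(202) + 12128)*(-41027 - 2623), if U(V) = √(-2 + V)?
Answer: -529387200 - 43650*√(31 + 10*√2) ≈ -5.2968e+8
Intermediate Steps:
d(W) = √(31 + √(-2 + W))
(d(202) + 12128)*(-41027 - 2623) = (√(31 + √(-2 + 202)) + 12128)*(-41027 - 2623) = (√(31 + √200) + 12128)*(-43650) = (√(31 + 10*√2) + 12128)*(-43650) = (12128 + √(31 + 10*√2))*(-43650) = -529387200 - 43650*√(31 + 10*√2)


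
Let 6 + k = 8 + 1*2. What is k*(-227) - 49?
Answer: -957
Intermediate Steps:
k = 4 (k = -6 + (8 + 1*2) = -6 + (8 + 2) = -6 + 10 = 4)
k*(-227) - 49 = 4*(-227) - 49 = -908 - 49 = -957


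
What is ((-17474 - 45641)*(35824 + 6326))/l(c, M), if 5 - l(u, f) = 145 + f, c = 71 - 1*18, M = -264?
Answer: -1330148625/62 ≈ -2.1454e+7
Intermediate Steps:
c = 53 (c = 71 - 18 = 53)
l(u, f) = -140 - f (l(u, f) = 5 - (145 + f) = 5 + (-145 - f) = -140 - f)
((-17474 - 45641)*(35824 + 6326))/l(c, M) = ((-17474 - 45641)*(35824 + 6326))/(-140 - 1*(-264)) = (-63115*42150)/(-140 + 264) = -2660297250/124 = -2660297250*1/124 = -1330148625/62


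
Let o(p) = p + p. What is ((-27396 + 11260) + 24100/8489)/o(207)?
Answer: -7608578/195247 ≈ -38.969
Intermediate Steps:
o(p) = 2*p
((-27396 + 11260) + 24100/8489)/o(207) = ((-27396 + 11260) + 24100/8489)/((2*207)) = (-16136 + 24100*(1/8489))/414 = (-16136 + 24100/8489)*(1/414) = -136954404/8489*1/414 = -7608578/195247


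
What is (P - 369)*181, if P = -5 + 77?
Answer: -53757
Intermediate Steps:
P = 72
(P - 369)*181 = (72 - 369)*181 = -297*181 = -53757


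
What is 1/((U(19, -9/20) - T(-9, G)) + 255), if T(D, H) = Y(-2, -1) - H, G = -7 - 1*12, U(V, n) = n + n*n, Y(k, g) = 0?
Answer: 400/94301 ≈ 0.0042417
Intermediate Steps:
U(V, n) = n + n²
G = -19 (G = -7 - 12 = -19)
T(D, H) = -H (T(D, H) = 0 - H = -H)
1/((U(19, -9/20) - T(-9, G)) + 255) = 1/(((-9/20)*(1 - 9/20) - (-1)*(-19)) + 255) = 1/(((-9*1/20)*(1 - 9*1/20) - 1*19) + 255) = 1/((-9*(1 - 9/20)/20 - 19) + 255) = 1/((-9/20*11/20 - 19) + 255) = 1/((-99/400 - 19) + 255) = 1/(-7699/400 + 255) = 1/(94301/400) = 400/94301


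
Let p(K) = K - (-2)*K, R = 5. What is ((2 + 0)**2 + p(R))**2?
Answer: 361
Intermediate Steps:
p(K) = 3*K (p(K) = K + 2*K = 3*K)
((2 + 0)**2 + p(R))**2 = ((2 + 0)**2 + 3*5)**2 = (2**2 + 15)**2 = (4 + 15)**2 = 19**2 = 361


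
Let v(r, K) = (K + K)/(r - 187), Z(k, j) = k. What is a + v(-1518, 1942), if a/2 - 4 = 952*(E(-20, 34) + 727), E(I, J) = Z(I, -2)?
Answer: 2295157996/1705 ≈ 1.3461e+6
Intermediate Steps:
E(I, J) = I
v(r, K) = 2*K/(-187 + r) (v(r, K) = (2*K)/(-187 + r) = 2*K/(-187 + r))
a = 1346136 (a = 8 + 2*(952*(-20 + 727)) = 8 + 2*(952*707) = 8 + 2*673064 = 8 + 1346128 = 1346136)
a + v(-1518, 1942) = 1346136 + 2*1942/(-187 - 1518) = 1346136 + 2*1942/(-1705) = 1346136 + 2*1942*(-1/1705) = 1346136 - 3884/1705 = 2295157996/1705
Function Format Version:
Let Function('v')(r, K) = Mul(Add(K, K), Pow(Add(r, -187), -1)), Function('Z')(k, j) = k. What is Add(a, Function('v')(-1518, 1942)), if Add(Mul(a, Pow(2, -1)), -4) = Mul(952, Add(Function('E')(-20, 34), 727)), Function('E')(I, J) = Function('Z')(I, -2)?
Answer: Rational(2295157996, 1705) ≈ 1.3461e+6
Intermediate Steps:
Function('E')(I, J) = I
Function('v')(r, K) = Mul(2, K, Pow(Add(-187, r), -1)) (Function('v')(r, K) = Mul(Mul(2, K), Pow(Add(-187, r), -1)) = Mul(2, K, Pow(Add(-187, r), -1)))
a = 1346136 (a = Add(8, Mul(2, Mul(952, Add(-20, 727)))) = Add(8, Mul(2, Mul(952, 707))) = Add(8, Mul(2, 673064)) = Add(8, 1346128) = 1346136)
Add(a, Function('v')(-1518, 1942)) = Add(1346136, Mul(2, 1942, Pow(Add(-187, -1518), -1))) = Add(1346136, Mul(2, 1942, Pow(-1705, -1))) = Add(1346136, Mul(2, 1942, Rational(-1, 1705))) = Add(1346136, Rational(-3884, 1705)) = Rational(2295157996, 1705)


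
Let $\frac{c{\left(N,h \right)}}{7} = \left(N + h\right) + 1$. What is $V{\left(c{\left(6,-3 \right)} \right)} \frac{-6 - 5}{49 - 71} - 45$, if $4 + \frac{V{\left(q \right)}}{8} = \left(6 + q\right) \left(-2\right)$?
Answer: $-333$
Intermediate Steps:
$c{\left(N,h \right)} = 7 + 7 N + 7 h$ ($c{\left(N,h \right)} = 7 \left(\left(N + h\right) + 1\right) = 7 \left(1 + N + h\right) = 7 + 7 N + 7 h$)
$V{\left(q \right)} = -128 - 16 q$ ($V{\left(q \right)} = -32 + 8 \left(6 + q\right) \left(-2\right) = -32 + 8 \left(-12 - 2 q\right) = -32 - \left(96 + 16 q\right) = -128 - 16 q$)
$V{\left(c{\left(6,-3 \right)} \right)} \frac{-6 - 5}{49 - 71} - 45 = \left(-128 - 16 \left(7 + 7 \cdot 6 + 7 \left(-3\right)\right)\right) \frac{-6 - 5}{49 - 71} - 45 = \left(-128 - 16 \left(7 + 42 - 21\right)\right) \left(- \frac{11}{-22}\right) - 45 = \left(-128 - 448\right) \left(\left(-11\right) \left(- \frac{1}{22}\right)\right) - 45 = \left(-128 - 448\right) \frac{1}{2} - 45 = \left(-576\right) \frac{1}{2} - 45 = -288 - 45 = -333$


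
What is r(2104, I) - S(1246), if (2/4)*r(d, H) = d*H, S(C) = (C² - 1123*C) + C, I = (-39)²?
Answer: 6245864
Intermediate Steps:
I = 1521
S(C) = C² - 1122*C
r(d, H) = 2*H*d (r(d, H) = 2*(d*H) = 2*(H*d) = 2*H*d)
r(2104, I) - S(1246) = 2*1521*2104 - 1246*(-1122 + 1246) = 6400368 - 1246*124 = 6400368 - 1*154504 = 6400368 - 154504 = 6245864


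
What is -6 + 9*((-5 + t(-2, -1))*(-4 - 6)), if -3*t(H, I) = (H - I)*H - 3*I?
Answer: 594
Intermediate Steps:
t(H, I) = I - H*(H - I)/3 (t(H, I) = -((H - I)*H - 3*I)/3 = -(H*(H - I) - 3*I)/3 = -(-3*I + H*(H - I))/3 = I - H*(H - I)/3)
-6 + 9*((-5 + t(-2, -1))*(-4 - 6)) = -6 + 9*((-5 + (-1 - ⅓*(-2)² + (⅓)*(-2)*(-1)))*(-4 - 6)) = -6 + 9*((-5 + (-1 - ⅓*4 + ⅔))*(-10)) = -6 + 9*((-5 + (-1 - 4/3 + ⅔))*(-10)) = -6 + 9*((-5 - 5/3)*(-10)) = -6 + 9*(-20/3*(-10)) = -6 + 9*(200/3) = -6 + 600 = 594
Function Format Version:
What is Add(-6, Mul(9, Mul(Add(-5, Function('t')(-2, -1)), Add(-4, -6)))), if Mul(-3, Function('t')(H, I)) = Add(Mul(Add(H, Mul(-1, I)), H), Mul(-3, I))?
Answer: 594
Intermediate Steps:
Function('t')(H, I) = Add(I, Mul(Rational(-1, 3), H, Add(H, Mul(-1, I)))) (Function('t')(H, I) = Mul(Rational(-1, 3), Add(Mul(Add(H, Mul(-1, I)), H), Mul(-3, I))) = Mul(Rational(-1, 3), Add(Mul(H, Add(H, Mul(-1, I))), Mul(-3, I))) = Mul(Rational(-1, 3), Add(Mul(-3, I), Mul(H, Add(H, Mul(-1, I))))) = Add(I, Mul(Rational(-1, 3), H, Add(H, Mul(-1, I)))))
Add(-6, Mul(9, Mul(Add(-5, Function('t')(-2, -1)), Add(-4, -6)))) = Add(-6, Mul(9, Mul(Add(-5, Add(-1, Mul(Rational(-1, 3), Pow(-2, 2)), Mul(Rational(1, 3), -2, -1))), Add(-4, -6)))) = Add(-6, Mul(9, Mul(Add(-5, Add(-1, Mul(Rational(-1, 3), 4), Rational(2, 3))), -10))) = Add(-6, Mul(9, Mul(Add(-5, Add(-1, Rational(-4, 3), Rational(2, 3))), -10))) = Add(-6, Mul(9, Mul(Add(-5, Rational(-5, 3)), -10))) = Add(-6, Mul(9, Mul(Rational(-20, 3), -10))) = Add(-6, Mul(9, Rational(200, 3))) = Add(-6, 600) = 594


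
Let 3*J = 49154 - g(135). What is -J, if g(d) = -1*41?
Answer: -49195/3 ≈ -16398.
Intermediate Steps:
g(d) = -41
J = 49195/3 (J = (49154 - 1*(-41))/3 = (49154 + 41)/3 = (1/3)*49195 = 49195/3 ≈ 16398.)
-J = -1*49195/3 = -49195/3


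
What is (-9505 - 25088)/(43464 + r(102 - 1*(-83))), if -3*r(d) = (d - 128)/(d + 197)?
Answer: -13214526/16603229 ≈ -0.79590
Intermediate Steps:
r(d) = -(-128 + d)/(3*(197 + d)) (r(d) = -(d - 128)/(3*(d + 197)) = -(-128 + d)/(3*(197 + d)))
(-9505 - 25088)/(43464 + r(102 - 1*(-83))) = (-9505 - 25088)/(43464 + (128 - (102 - 1*(-83)))/(3*(197 + (102 - 1*(-83))))) = -34593/(43464 + (128 - (102 + 83))/(3*(197 + (102 + 83)))) = -34593/(43464 + (128 - 1*185)/(3*(197 + 185))) = -34593/(43464 + (1/3)*(128 - 185)/382) = -34593/(43464 + (1/3)*(1/382)*(-57)) = -34593/(43464 - 19/382) = -34593/16603229/382 = -34593*382/16603229 = -13214526/16603229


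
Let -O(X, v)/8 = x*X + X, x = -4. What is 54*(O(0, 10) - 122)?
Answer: -6588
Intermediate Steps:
O(X, v) = 24*X (O(X, v) = -8*(-4*X + X) = -(-24)*X = 24*X)
54*(O(0, 10) - 122) = 54*(24*0 - 122) = 54*(0 - 122) = 54*(-122) = -6588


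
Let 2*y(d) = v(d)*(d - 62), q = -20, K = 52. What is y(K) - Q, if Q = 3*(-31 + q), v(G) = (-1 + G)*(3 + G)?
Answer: -13872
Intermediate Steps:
y(d) = (-62 + d)*(-3 + d² + 2*d)/2 (y(d) = ((-3 + d² + 2*d)*(d - 62))/2 = ((-3 + d² + 2*d)*(-62 + d))/2 = ((-62 + d)*(-3 + d² + 2*d))/2 = (-62 + d)*(-3 + d² + 2*d)/2)
Q = -153 (Q = 3*(-31 - 20) = 3*(-51) = -153)
y(K) - Q = (-62 + 52)*(-3 + 52² + 2*52)/2 - 1*(-153) = (½)*(-10)*(-3 + 2704 + 104) + 153 = (½)*(-10)*2805 + 153 = -14025 + 153 = -13872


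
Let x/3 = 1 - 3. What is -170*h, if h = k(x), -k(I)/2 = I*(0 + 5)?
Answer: -10200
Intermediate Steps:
x = -6 (x = 3*(1 - 3) = 3*(-2) = -6)
k(I) = -10*I (k(I) = -2*I*(0 + 5) = -2*I*5 = -10*I)
h = 60 (h = -10*(-6) = 60)
-170*h = -170*60 = -10200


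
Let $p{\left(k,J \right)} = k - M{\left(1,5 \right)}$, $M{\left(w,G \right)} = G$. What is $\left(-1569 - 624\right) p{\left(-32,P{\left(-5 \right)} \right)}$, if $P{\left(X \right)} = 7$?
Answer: $81141$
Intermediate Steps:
$p{\left(k,J \right)} = -5 + k$ ($p{\left(k,J \right)} = k - 5 = -5 + k$)
$\left(-1569 - 624\right) p{\left(-32,P{\left(-5 \right)} \right)} = \left(-1569 - 624\right) \left(-5 - 32\right) = \left(-1569 - 624\right) \left(-37\right) = \left(-2193\right) \left(-37\right) = 81141$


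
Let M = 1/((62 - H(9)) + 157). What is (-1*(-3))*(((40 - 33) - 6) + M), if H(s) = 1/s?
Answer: 5937/1970 ≈ 3.0137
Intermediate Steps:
M = 9/1970 (M = 1/((62 - 1/9) + 157) = 1/((62 - 1*⅑) + 157) = 1/((62 - ⅑) + 157) = 1/(557/9 + 157) = 1/(1970/9) = 9/1970 ≈ 0.0045685)
(-1*(-3))*(((40 - 33) - 6) + M) = (-1*(-3))*(((40 - 33) - 6) + 9/1970) = 3*((7 - 6) + 9/1970) = 3*(1 + 9/1970) = 3*(1979/1970) = 5937/1970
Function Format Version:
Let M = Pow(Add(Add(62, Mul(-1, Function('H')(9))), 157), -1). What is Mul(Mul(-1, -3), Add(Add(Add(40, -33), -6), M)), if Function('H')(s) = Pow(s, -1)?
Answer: Rational(5937, 1970) ≈ 3.0137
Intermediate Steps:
M = Rational(9, 1970) (M = Pow(Add(Add(62, Mul(-1, Pow(9, -1))), 157), -1) = Pow(Add(Add(62, Mul(-1, Rational(1, 9))), 157), -1) = Pow(Add(Add(62, Rational(-1, 9)), 157), -1) = Pow(Add(Rational(557, 9), 157), -1) = Pow(Rational(1970, 9), -1) = Rational(9, 1970) ≈ 0.0045685)
Mul(Mul(-1, -3), Add(Add(Add(40, -33), -6), M)) = Mul(Mul(-1, -3), Add(Add(Add(40, -33), -6), Rational(9, 1970))) = Mul(3, Add(Add(7, -6), Rational(9, 1970))) = Mul(3, Add(1, Rational(9, 1970))) = Mul(3, Rational(1979, 1970)) = Rational(5937, 1970)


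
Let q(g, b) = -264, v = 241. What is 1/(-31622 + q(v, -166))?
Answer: -1/31886 ≈ -3.1362e-5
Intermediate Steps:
1/(-31622 + q(v, -166)) = 1/(-31622 - 264) = 1/(-31886) = -1/31886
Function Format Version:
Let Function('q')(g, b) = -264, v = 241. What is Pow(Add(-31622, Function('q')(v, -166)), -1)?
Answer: Rational(-1, 31886) ≈ -3.1362e-5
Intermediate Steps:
Pow(Add(-31622, Function('q')(v, -166)), -1) = Pow(Add(-31622, -264), -1) = Pow(-31886, -1) = Rational(-1, 31886)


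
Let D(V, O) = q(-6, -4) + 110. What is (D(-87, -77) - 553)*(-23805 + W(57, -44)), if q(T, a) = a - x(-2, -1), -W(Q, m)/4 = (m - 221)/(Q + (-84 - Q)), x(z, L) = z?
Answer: 222575650/21 ≈ 1.0599e+7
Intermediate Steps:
W(Q, m) = -221/21 + m/21 (W(Q, m) = -4*(m - 221)/(Q + (-84 - Q)) = -4*(-221 + m)/(-84) = -4*(-221 + m)*(-1)/84 = -4*(221/84 - m/84) = -221/21 + m/21)
q(T, a) = 2 + a (q(T, a) = a - 1*(-2) = a + 2 = 2 + a)
D(V, O) = 108 (D(V, O) = (2 - 4) + 110 = -2 + 110 = 108)
(D(-87, -77) - 553)*(-23805 + W(57, -44)) = (108 - 553)*(-23805 + (-221/21 + (1/21)*(-44))) = -445*(-23805 + (-221/21 - 44/21)) = -445*(-23805 - 265/21) = -445*(-500170/21) = 222575650/21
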